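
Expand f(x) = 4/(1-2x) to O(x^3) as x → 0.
4 + 8*x + 16*x**2 + O(x**3)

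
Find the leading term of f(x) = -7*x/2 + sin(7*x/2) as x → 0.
-343*x**3/48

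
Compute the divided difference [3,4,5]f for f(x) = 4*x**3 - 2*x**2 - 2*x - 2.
46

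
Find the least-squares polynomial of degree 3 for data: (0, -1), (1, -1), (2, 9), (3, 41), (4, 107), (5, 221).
-67/63 + (-64/189)x + (-191/126)x² + (113/54)x³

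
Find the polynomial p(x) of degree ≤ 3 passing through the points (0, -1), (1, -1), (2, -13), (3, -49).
-2*x**3 + 2*x - 1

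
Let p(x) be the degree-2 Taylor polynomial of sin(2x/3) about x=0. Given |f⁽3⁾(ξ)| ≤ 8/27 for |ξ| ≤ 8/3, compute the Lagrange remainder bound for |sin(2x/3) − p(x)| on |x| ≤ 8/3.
2048/2187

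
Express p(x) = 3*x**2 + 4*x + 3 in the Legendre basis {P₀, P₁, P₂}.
(4)P₀ + (4)P₁ + (2)P₂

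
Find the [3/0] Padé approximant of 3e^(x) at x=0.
x**3/2 + 3*x**2/2 + 3*x + 3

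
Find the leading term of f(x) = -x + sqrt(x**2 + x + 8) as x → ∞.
1/2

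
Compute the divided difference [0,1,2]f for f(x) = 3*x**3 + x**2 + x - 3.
10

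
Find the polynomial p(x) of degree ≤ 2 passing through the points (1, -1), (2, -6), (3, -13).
-x**2 - 2*x + 2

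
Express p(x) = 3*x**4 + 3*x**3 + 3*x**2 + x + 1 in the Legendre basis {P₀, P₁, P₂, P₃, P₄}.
(13/5)P₀ + (14/5)P₁ + (26/7)P₂ + (6/5)P₃ + (24/35)P₄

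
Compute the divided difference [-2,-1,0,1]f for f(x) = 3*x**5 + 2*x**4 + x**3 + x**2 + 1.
12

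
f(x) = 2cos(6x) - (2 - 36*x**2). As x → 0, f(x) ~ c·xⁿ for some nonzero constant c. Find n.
4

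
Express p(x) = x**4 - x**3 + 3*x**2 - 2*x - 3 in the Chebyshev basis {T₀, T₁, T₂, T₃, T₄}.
(-9/8)T₀ + (-11/4)T₁ + (2)T₂ + (-1/4)T₃ + (1/8)T₄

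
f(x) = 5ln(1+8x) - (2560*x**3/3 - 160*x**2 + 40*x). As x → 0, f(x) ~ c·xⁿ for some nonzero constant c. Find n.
4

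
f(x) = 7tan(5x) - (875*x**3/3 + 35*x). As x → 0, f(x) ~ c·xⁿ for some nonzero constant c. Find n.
5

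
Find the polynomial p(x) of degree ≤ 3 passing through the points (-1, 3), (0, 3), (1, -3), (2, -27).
-2*x**3 - 3*x**2 - x + 3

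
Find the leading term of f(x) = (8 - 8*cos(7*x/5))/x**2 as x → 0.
196/25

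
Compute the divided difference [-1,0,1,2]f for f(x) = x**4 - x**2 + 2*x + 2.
2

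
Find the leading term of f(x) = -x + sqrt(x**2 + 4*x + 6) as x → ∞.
2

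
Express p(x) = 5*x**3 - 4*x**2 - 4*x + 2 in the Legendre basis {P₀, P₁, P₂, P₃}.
(2/3)P₀ - P₁ + (-8/3)P₂ + (2)P₃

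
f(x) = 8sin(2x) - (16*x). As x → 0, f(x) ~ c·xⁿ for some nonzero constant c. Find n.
3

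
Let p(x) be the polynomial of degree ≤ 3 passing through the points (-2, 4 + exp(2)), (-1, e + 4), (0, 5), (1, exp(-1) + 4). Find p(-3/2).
(1 + e*(5*exp(2) + 15*e + 59))*exp(-1)/16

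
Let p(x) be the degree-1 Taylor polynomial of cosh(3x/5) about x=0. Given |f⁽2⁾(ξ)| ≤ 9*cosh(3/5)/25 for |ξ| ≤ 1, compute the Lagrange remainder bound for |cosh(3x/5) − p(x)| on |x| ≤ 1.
9*cosh(3/5)/50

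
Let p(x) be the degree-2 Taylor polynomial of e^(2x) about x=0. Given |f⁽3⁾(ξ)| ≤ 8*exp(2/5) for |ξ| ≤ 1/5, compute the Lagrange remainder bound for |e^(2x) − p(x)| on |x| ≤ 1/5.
4*exp(2/5)/375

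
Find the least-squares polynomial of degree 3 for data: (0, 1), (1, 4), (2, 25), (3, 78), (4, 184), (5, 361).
103/126 + (1469/756)x + (-295/252)x² + (82/27)x³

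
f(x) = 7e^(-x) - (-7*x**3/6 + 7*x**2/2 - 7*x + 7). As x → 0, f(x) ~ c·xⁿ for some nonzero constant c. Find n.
4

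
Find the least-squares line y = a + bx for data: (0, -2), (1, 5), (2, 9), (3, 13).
a = -11/10, b = 49/10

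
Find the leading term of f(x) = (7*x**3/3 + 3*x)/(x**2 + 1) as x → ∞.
7*x/3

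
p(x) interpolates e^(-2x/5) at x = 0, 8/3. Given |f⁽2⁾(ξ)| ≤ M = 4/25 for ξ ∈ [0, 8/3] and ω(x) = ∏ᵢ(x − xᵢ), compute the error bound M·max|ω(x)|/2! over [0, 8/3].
32/225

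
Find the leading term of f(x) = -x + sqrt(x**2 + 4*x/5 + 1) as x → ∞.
2/5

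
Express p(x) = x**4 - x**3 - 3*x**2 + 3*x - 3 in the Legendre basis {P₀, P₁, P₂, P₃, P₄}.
(-19/5)P₀ + (12/5)P₁ + (-10/7)P₂ + (-2/5)P₃ + (8/35)P₄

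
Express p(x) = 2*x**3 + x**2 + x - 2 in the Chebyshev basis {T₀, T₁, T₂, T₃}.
(-3/2)T₀ + (5/2)T₁ + (1/2)T₂ + (1/2)T₃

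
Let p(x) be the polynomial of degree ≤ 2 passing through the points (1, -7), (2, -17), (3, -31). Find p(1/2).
-7/2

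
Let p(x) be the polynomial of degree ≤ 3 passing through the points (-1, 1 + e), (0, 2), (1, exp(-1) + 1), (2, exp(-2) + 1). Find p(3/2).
(5 + 15*e + (e + 11)*exp(2))*exp(-2)/16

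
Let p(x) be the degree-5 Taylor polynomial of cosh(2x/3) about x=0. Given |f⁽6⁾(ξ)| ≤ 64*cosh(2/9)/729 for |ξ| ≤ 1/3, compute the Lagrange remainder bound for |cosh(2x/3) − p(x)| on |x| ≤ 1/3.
4*cosh(2/9)/23914845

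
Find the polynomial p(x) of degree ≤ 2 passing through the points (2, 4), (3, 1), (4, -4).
-x**2 + 2*x + 4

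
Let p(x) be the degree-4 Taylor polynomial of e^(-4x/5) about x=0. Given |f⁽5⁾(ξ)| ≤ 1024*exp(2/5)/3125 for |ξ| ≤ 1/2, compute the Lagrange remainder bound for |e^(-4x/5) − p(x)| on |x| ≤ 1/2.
4*exp(2/5)/46875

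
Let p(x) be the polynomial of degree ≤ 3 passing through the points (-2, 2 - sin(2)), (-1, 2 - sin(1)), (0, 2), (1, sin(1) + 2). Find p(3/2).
5*sin(2)/16 + 7*sin(1)/8 + 2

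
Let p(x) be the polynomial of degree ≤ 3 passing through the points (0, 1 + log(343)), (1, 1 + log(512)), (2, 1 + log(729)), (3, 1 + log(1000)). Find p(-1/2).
1 + log(257298363*2**(3/8)*3**(7/8)*5**(1/16)*7**(9/16)/10485760)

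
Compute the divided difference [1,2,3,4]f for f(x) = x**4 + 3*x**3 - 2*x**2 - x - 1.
13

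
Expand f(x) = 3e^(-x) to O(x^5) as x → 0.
3 - 3*x + 3*x**2/2 - x**3/2 + x**4/8 + O(x**5)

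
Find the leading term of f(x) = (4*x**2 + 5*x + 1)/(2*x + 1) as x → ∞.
2*x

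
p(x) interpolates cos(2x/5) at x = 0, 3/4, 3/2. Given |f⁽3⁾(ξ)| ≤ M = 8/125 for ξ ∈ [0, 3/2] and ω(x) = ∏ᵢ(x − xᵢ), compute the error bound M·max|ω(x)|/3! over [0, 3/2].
sqrt(3)/1000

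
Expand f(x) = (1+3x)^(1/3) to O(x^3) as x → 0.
1 + x - x**2 + O(x**3)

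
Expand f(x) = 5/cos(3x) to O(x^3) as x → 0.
5 + 45*x**2/2 + O(x**3)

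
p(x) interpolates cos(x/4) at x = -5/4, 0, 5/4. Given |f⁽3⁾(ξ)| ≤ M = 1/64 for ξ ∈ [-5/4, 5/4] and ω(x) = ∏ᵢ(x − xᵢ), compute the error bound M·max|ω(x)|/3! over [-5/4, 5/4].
125*sqrt(3)/110592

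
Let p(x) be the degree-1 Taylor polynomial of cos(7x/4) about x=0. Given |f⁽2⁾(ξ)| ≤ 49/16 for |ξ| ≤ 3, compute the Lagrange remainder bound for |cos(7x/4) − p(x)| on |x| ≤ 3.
441/32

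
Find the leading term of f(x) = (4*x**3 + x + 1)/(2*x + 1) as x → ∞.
2*x**2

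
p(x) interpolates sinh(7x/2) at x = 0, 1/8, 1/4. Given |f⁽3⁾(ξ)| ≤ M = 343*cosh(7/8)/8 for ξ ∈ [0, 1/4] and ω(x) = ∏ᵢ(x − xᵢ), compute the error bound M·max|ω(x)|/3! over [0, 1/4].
343*sqrt(3)*cosh(7/8)/110592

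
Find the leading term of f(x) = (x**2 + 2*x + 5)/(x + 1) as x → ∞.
x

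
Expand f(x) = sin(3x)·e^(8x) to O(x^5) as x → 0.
3*x + 24*x**2 + 183*x**3/2 + 220*x**4 + O(x**5)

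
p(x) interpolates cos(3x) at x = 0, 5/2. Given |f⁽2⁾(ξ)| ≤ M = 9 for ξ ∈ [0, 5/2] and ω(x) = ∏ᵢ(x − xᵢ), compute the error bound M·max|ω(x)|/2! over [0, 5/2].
225/32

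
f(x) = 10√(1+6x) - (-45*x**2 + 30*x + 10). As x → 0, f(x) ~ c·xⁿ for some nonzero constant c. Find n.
3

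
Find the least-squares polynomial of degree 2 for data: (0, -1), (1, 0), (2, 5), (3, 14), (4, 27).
-1 - x + (2)x²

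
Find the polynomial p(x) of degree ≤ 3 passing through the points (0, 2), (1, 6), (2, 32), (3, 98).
3*x**3 + 2*x**2 - x + 2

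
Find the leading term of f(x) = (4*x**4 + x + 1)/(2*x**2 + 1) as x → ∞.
2*x**2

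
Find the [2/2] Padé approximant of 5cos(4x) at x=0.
(5 - 100*x**2/3)/(4*x**2/3 + 1)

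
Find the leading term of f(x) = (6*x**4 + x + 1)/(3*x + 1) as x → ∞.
2*x**3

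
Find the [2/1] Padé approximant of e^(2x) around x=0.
(2*x**2/3 + 4*x/3 + 1)/(1 - 2*x/3)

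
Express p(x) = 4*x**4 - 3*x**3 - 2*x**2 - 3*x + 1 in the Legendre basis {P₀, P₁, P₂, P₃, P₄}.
(17/15)P₀ + (-24/5)P₁ + (20/21)P₂ + (-6/5)P₃ + (32/35)P₄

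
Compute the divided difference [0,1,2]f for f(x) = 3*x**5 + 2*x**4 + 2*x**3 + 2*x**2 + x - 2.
67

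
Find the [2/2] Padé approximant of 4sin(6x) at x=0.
24*x/(6*x**2 + 1)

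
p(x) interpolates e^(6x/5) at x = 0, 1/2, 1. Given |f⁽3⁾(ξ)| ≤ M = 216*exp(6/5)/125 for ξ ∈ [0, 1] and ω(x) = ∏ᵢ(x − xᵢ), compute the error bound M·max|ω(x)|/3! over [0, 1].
sqrt(3)*exp(6/5)/125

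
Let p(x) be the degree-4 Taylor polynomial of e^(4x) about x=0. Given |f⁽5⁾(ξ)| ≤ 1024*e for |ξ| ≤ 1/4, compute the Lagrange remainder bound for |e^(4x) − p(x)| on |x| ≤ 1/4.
e/120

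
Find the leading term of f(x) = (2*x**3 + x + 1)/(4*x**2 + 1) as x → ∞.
x/2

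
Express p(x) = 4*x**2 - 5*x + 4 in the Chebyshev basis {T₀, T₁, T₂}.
(6)T₀ + (-5)T₁ + (2)T₂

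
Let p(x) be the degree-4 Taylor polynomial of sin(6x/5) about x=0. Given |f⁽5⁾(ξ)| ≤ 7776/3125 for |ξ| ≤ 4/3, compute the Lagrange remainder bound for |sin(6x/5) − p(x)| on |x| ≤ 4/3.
4096/46875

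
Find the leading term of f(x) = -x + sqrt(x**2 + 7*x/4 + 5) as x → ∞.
7/8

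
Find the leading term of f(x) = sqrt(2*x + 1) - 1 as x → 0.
x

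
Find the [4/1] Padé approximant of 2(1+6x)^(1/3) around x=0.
(32*x**4/3 - 128*x**3/15 + 48*x**2/5 + 64*x/5 + 2)/(22*x/5 + 1)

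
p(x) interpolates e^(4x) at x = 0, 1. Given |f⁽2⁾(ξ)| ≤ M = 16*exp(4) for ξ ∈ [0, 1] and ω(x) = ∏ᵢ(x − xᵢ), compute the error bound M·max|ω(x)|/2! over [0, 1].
2*exp(4)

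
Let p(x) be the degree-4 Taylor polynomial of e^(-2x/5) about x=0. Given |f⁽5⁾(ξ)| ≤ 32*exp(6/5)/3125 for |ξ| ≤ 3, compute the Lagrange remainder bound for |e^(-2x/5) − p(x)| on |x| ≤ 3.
324*exp(6/5)/15625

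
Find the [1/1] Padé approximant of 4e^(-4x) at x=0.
(4 - 8*x)/(2*x + 1)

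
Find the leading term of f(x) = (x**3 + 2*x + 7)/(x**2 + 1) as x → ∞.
x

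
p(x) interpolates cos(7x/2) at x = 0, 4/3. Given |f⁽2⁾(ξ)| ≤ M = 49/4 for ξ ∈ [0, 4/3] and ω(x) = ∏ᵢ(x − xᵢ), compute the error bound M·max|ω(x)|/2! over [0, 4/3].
49/18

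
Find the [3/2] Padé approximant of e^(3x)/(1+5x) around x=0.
(7767*x**3/6310 + 29097*x**2/12620 + 7164*x/3155 + 1)/(-46101*x**2/12620 + 13474*x/3155 + 1)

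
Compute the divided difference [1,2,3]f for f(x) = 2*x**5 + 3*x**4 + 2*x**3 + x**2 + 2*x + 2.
268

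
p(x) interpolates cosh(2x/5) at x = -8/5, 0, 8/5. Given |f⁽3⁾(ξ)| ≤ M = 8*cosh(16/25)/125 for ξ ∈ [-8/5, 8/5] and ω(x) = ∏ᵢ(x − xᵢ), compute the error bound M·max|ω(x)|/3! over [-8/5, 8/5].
4096*sqrt(3)*cosh(16/25)/421875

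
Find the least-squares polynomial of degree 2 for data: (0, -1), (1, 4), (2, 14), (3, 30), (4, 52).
-31/35 + (62/35)x + (20/7)x²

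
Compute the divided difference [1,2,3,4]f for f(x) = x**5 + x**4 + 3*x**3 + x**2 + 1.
78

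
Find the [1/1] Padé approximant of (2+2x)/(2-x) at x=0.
(x + 1)/(1 - x/2)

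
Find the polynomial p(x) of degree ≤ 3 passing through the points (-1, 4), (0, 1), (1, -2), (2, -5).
1 - 3*x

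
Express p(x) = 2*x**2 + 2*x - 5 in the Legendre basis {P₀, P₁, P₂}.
(-13/3)P₀ + (2)P₁ + (4/3)P₂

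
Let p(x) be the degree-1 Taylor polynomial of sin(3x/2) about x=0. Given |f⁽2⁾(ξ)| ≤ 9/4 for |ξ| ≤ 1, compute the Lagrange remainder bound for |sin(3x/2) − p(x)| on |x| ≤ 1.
9/8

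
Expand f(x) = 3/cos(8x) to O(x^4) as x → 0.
3 + 96*x**2 + O(x**4)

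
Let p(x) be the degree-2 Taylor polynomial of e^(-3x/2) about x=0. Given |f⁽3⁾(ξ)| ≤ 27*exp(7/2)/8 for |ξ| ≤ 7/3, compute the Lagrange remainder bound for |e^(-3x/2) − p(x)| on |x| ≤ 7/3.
343*exp(7/2)/48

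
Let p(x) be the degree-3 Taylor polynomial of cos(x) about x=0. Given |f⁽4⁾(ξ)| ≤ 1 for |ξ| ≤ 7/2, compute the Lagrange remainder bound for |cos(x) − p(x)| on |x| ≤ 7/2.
2401/384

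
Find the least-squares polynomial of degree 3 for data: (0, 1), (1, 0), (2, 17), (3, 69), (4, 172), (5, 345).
17/18 + (-2987/756)x + (73/252)x² + (77/27)x³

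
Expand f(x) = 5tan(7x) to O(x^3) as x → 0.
35*x + O(x**3)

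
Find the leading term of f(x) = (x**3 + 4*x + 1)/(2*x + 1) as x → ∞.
x**2/2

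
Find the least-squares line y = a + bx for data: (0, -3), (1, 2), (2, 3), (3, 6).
a = -11/5, b = 14/5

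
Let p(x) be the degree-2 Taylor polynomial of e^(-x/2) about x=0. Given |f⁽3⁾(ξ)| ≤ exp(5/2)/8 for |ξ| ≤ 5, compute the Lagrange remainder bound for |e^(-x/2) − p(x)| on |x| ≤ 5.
125*exp(5/2)/48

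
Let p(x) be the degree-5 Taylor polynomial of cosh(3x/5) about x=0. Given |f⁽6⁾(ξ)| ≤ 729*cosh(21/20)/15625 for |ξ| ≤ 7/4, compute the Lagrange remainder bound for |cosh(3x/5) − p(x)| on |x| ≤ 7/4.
9529569*cosh(21/20)/5120000000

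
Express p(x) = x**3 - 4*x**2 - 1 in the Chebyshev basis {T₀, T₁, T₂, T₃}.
(-3)T₀ + (3/4)T₁ + (-2)T₂ + (1/4)T₃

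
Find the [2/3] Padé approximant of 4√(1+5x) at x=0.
(175*x**2/4 + 28*x + 4)/(-25*x**3/32 + 45*x**2/16 + 9*x/2 + 1)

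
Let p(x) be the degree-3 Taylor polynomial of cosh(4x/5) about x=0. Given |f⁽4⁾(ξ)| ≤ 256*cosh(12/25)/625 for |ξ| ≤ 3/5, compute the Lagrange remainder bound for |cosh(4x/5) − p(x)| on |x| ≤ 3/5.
864*cosh(12/25)/390625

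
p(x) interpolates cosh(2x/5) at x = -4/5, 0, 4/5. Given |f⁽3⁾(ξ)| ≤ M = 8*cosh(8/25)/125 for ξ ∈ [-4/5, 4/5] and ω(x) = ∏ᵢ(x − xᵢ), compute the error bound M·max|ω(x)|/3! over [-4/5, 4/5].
512*sqrt(3)*cosh(8/25)/421875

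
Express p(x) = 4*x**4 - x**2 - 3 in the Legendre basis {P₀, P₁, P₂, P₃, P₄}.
(-38/15)P₀ + (34/21)P₂ + (32/35)P₄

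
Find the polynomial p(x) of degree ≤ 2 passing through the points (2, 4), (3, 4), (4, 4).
4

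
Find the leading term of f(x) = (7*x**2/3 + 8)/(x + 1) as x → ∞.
7*x/3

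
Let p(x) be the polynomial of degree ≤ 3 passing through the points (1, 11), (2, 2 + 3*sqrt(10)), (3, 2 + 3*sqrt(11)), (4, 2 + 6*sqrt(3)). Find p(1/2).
-105*sqrt(10)/16 - 15*sqrt(3)/8 + 63*sqrt(11)/16 + 347/16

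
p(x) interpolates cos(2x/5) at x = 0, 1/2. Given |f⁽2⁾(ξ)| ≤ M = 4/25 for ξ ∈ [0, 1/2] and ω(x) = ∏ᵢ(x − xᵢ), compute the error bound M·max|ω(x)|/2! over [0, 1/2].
1/200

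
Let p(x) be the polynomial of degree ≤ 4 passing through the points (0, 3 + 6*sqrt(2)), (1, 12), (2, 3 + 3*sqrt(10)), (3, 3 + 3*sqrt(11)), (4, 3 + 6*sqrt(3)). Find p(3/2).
-15*sqrt(11)/32 - 15*sqrt(2)/64 + 9*sqrt(3)/64 + 135*sqrt(10)/64 + 231/32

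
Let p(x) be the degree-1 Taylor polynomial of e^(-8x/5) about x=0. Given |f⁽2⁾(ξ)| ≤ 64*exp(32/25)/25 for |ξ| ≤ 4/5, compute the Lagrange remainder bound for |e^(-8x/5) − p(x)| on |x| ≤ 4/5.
512*exp(32/25)/625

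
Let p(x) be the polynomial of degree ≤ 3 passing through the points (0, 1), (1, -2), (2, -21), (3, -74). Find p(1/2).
3/8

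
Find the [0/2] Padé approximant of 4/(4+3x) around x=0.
1/(3*x/4 + 1)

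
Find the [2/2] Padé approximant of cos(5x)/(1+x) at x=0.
(-2825*x**2/276 - 25*x/138 + 1)/(25*x**2/12 + 113*x/138 + 1)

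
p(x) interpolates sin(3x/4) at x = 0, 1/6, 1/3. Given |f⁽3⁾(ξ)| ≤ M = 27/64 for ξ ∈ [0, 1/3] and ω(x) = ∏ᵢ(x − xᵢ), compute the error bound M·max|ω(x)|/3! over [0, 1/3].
sqrt(3)/13824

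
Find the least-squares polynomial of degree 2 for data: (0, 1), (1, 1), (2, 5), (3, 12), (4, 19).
22/35 + (-11/70)x + (17/14)x²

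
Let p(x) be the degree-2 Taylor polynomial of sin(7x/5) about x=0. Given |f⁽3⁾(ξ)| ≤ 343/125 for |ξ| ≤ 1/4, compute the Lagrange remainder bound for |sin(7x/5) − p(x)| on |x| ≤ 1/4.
343/48000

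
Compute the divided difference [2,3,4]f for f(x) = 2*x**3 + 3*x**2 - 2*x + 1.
21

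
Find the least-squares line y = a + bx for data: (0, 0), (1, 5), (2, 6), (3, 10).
a = 3/5, b = 31/10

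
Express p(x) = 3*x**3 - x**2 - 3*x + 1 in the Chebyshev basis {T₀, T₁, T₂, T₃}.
(1/2)T₀ + (-3/4)T₁ + (-1/2)T₂ + (3/4)T₃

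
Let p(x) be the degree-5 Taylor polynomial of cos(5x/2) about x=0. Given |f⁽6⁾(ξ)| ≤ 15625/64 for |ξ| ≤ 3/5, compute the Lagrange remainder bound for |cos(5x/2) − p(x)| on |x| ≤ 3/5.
81/5120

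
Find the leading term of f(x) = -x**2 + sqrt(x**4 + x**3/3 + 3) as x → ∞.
x/6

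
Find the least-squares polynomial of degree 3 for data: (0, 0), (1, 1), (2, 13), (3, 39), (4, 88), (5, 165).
-1/9 + (-220/189)x + (104/63)x² + (28/27)x³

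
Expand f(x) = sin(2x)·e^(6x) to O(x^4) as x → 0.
2*x + 12*x**2 + 104*x**3/3 + O(x**4)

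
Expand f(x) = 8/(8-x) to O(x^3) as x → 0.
1 + x/8 + x**2/64 + O(x**3)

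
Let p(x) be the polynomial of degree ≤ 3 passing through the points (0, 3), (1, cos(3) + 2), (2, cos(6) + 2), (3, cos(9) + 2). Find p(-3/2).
-35*cos(9)/16 + 135*cos(6)/16 + 137/16 - 189*cos(3)/16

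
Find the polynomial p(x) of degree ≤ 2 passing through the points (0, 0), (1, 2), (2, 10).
3*x**2 - x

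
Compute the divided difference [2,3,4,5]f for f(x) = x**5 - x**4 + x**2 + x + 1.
111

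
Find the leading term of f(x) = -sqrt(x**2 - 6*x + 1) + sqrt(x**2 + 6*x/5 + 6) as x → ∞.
18/5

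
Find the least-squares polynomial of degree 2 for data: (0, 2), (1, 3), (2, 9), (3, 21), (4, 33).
8/5 + (2)x²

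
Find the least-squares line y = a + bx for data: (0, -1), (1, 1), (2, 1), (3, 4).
a = -1, b = 3/2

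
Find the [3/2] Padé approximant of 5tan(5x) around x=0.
(-125*x**3/3 + 25*x)/(1 - 10*x**2)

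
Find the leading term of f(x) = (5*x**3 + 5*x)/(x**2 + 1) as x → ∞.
5*x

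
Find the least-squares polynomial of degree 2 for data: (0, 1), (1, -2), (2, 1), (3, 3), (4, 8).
19/35 + (-167/70)x + (15/14)x²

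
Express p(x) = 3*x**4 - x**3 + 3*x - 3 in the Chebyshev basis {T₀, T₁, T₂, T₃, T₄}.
(-15/8)T₀ + (9/4)T₁ + (3/2)T₂ + (-1/4)T₃ + (3/8)T₄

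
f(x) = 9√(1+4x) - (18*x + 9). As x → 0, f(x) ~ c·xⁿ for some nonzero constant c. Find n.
2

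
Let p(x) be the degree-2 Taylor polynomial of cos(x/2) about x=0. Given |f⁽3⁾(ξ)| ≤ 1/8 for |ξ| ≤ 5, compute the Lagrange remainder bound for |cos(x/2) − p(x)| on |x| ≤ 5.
125/48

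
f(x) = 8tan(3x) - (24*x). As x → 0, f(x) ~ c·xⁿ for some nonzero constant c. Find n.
3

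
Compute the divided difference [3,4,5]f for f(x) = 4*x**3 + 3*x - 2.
48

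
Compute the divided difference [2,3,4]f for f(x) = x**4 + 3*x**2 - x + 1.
58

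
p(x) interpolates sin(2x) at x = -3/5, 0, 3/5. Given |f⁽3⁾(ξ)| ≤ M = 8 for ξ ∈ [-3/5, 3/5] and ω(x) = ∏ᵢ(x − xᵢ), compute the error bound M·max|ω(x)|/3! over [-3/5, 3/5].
8*sqrt(3)/125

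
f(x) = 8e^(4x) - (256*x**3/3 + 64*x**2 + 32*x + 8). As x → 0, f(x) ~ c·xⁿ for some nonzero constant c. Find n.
4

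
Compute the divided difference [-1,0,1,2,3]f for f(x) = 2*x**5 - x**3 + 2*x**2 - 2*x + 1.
10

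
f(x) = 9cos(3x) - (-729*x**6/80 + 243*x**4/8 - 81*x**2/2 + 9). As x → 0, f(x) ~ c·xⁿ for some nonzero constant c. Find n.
8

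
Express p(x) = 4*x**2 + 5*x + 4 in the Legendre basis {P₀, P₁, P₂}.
(16/3)P₀ + (5)P₁ + (8/3)P₂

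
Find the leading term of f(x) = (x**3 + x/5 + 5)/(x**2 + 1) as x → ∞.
x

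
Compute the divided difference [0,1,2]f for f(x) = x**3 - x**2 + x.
2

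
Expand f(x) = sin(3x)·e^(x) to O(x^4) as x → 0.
3*x + 3*x**2 - 3*x**3 + O(x**4)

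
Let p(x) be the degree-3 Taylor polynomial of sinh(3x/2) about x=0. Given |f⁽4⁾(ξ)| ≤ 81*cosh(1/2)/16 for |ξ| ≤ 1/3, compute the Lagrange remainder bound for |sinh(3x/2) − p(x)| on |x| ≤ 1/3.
cosh(1/2)/384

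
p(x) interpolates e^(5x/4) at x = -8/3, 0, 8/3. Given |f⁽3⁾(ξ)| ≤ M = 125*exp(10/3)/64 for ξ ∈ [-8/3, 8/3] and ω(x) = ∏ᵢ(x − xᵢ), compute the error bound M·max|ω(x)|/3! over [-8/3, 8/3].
1000*sqrt(3)*exp(10/3)/729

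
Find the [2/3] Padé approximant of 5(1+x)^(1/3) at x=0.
(35*x**2/18 + 20*x/3 + 5)/(-x**3/162 + x**2/6 + x + 1)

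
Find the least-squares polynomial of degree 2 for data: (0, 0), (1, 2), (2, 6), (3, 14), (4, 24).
2/35 + (2/7)x + (10/7)x²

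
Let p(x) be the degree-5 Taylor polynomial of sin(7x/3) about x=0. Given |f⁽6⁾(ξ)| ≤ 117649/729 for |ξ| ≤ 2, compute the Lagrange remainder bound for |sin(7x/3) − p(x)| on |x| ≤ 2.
470596/32805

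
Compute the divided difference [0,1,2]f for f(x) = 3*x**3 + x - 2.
9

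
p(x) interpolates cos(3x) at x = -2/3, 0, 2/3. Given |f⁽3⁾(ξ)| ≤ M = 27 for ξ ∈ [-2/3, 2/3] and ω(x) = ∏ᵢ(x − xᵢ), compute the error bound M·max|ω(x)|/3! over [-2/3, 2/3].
8*sqrt(3)/27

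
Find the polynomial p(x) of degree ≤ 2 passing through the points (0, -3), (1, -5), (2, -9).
-x**2 - x - 3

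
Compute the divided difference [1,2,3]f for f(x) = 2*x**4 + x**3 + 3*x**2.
59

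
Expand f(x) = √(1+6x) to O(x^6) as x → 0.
1 + 3*x - 9*x**2/2 + 27*x**3/2 - 405*x**4/8 + 1701*x**5/8 + O(x**6)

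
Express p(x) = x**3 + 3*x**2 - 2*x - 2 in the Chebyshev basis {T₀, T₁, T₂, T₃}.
(-1/2)T₀ + (-5/4)T₁ + (3/2)T₂ + (1/4)T₃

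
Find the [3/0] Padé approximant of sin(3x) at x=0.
-9*x**3/2 + 3*x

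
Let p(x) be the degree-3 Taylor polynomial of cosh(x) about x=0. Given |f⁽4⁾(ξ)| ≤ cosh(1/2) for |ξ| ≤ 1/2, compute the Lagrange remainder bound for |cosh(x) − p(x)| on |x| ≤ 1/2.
cosh(1/2)/384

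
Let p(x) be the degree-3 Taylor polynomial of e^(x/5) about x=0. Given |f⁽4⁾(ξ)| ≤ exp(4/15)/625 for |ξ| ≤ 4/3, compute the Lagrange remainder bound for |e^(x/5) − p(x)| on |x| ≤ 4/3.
32*exp(4/15)/151875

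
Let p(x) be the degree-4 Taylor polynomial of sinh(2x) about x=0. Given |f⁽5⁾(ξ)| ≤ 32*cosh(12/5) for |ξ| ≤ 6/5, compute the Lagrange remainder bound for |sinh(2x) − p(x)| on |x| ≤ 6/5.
10368*cosh(12/5)/15625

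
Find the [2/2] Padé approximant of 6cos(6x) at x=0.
(6 - 90*x**2)/(3*x**2 + 1)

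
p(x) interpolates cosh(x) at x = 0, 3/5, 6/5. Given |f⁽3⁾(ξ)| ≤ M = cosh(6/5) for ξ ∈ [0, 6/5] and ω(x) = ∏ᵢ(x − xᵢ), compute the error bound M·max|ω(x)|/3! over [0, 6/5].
sqrt(3)*cosh(6/5)/125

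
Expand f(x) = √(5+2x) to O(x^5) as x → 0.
sqrt(5) + sqrt(5)*x/5 - sqrt(5)*x**2/50 + sqrt(5)*x**3/250 - sqrt(5)*x**4/1000 + O(x**5)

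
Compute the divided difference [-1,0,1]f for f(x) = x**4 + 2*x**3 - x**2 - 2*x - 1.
0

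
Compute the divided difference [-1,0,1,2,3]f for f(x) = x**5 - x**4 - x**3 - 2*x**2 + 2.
4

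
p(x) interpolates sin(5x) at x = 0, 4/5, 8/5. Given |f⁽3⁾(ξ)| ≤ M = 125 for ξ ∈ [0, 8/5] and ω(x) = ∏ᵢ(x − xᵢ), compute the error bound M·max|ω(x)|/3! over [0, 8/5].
64*sqrt(3)/27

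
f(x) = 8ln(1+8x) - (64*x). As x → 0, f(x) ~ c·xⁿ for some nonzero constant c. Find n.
2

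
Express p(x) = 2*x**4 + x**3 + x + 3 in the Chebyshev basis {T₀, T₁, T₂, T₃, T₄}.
(15/4)T₀ + (7/4)T₁ + T₂ + (1/4)T₃ + (1/4)T₄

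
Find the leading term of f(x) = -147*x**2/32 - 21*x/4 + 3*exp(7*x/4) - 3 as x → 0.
343*x**3/128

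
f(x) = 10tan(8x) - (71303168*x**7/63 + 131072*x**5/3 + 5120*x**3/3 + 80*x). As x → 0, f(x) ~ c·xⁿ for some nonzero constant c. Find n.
9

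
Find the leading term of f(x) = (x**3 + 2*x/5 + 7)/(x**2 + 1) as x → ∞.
x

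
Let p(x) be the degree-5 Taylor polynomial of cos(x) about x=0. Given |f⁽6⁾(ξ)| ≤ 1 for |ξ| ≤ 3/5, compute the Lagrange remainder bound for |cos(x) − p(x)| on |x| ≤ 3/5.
81/1250000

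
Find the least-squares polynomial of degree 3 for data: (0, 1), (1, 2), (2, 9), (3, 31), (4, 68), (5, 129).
15/14 + (-127/84)x + (5/4)x² + (5/6)x³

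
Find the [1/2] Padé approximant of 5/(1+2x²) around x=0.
5/(2*x**2 + 1)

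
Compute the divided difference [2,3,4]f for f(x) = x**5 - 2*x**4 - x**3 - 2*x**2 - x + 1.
164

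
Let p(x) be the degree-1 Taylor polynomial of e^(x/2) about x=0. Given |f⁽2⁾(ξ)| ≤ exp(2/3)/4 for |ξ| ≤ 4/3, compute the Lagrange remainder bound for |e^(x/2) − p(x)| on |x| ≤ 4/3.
2*exp(2/3)/9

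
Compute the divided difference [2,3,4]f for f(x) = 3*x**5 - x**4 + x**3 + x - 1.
809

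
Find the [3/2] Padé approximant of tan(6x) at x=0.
(-72*x**3/5 + 6*x)/(1 - 72*x**2/5)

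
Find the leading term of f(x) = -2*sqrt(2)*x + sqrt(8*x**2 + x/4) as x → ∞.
sqrt(2)/32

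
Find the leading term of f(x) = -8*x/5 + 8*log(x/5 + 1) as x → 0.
-4*x**2/25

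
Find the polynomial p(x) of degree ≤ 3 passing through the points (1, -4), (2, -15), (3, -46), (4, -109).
-2*x**3 + 2*x**2 - 3*x - 1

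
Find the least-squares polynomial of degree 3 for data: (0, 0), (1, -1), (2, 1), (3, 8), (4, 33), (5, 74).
5/126 + (-65/756)x + (-461/252)x² + (26/27)x³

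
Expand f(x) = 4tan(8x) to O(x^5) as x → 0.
32*x + 2048*x**3/3 + O(x**5)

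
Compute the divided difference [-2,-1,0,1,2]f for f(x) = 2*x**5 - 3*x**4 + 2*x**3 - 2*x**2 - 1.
-3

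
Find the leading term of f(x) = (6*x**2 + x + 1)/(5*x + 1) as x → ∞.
6*x/5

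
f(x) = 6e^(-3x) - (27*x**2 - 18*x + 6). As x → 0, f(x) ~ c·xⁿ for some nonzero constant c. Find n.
3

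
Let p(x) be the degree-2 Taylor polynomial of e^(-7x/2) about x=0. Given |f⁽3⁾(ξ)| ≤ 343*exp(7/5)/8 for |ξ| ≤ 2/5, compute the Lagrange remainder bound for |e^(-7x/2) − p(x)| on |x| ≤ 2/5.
343*exp(7/5)/750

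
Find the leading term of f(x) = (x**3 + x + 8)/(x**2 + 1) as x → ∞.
x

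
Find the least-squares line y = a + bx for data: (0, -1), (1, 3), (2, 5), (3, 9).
a = -4/5, b = 16/5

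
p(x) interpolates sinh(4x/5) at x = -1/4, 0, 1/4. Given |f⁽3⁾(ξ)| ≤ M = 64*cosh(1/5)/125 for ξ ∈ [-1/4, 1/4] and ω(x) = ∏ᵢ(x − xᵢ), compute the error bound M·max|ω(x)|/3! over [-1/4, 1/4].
sqrt(3)*cosh(1/5)/3375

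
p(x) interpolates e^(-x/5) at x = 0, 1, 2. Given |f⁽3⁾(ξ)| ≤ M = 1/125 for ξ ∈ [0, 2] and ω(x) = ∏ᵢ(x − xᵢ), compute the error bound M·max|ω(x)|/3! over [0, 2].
sqrt(3)/3375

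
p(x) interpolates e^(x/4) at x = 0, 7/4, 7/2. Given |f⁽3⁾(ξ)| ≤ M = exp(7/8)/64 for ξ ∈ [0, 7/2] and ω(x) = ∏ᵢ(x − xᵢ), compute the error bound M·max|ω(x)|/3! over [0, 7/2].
343*sqrt(3)*exp(7/8)/110592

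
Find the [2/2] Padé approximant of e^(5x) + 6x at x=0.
(85*x**2/12 + 149*x/14 + 1)/(-125*x**2/84 - 5*x/14 + 1)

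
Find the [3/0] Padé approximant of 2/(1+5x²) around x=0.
2 - 10*x**2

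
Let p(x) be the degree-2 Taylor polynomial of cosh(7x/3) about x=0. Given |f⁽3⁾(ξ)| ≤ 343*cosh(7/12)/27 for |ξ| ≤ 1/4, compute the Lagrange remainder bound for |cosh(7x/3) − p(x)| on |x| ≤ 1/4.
343*cosh(7/12)/10368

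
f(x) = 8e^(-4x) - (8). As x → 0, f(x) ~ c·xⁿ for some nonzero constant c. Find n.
1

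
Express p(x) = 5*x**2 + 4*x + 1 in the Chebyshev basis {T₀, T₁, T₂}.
(7/2)T₀ + (4)T₁ + (5/2)T₂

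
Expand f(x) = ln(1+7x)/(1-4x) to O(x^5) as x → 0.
7*x + 7*x**2/2 + 385*x**3/3 - 1043*x**4/12 + O(x**5)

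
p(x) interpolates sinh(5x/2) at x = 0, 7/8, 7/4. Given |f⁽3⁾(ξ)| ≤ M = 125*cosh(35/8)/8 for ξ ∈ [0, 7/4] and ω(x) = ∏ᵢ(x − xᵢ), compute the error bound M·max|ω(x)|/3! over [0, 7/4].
42875*sqrt(3)*cosh(35/8)/110592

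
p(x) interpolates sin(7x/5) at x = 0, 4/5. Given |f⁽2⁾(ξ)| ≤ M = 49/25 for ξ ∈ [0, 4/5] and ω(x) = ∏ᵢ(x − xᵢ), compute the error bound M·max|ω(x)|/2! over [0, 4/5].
98/625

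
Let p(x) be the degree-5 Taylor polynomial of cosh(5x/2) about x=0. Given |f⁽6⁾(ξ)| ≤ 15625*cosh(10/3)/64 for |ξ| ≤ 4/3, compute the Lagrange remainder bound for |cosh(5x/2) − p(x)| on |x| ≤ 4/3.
12500*cosh(10/3)/6561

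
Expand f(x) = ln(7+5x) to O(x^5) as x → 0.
log(7) + 5*x/7 - 25*x**2/98 + 125*x**3/1029 - 625*x**4/9604 + O(x**5)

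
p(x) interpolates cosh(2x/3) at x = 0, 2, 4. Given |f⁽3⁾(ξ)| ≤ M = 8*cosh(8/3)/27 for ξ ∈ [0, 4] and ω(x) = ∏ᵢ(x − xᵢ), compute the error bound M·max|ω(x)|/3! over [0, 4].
64*sqrt(3)*cosh(8/3)/729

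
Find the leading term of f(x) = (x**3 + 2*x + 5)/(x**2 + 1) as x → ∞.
x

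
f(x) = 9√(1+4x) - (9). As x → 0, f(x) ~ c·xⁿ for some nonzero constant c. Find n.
1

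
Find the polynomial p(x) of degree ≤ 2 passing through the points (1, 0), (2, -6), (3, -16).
2 - 2*x**2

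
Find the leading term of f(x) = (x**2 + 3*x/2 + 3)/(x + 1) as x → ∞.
x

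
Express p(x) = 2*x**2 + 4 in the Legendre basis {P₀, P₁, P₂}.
(14/3)P₀ + (4/3)P₂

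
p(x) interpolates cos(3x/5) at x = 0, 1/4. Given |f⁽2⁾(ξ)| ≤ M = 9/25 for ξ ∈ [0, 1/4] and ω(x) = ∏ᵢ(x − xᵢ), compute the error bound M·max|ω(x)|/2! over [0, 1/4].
9/3200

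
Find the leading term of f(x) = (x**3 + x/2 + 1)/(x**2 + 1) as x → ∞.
x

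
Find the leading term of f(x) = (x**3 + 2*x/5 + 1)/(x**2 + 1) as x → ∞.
x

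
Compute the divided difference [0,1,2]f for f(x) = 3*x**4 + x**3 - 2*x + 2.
24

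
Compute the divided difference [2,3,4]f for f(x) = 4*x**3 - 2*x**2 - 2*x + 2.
34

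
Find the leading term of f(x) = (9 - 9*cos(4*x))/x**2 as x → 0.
72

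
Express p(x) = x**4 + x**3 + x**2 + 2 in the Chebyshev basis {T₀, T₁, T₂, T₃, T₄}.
(23/8)T₀ + (3/4)T₁ + T₂ + (1/4)T₃ + (1/8)T₄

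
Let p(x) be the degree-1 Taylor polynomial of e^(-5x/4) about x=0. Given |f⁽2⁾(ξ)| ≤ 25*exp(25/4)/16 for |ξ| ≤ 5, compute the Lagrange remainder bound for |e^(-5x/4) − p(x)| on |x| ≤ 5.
625*exp(25/4)/32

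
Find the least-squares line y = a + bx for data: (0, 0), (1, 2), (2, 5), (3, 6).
a = 1/10, b = 21/10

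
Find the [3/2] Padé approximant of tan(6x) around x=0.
(-72*x**3/5 + 6*x)/(1 - 72*x**2/5)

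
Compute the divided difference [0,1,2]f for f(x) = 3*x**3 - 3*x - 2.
9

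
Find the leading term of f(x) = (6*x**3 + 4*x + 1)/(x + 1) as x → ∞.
6*x**2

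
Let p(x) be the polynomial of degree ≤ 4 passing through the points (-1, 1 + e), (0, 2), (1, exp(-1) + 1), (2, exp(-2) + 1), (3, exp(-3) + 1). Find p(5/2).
(-70*exp(2) + 35 + 140*e + (156 - 5*e)*exp(3))*exp(-3)/128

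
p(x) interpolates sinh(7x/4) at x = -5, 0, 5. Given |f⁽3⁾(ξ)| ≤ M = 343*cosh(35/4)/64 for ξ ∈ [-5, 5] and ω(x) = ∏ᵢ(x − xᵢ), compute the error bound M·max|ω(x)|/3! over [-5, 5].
42875*sqrt(3)*cosh(35/4)/1728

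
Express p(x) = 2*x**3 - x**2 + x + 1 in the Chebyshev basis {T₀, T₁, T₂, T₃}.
(1/2)T₀ + (5/2)T₁ + (-1/2)T₂ + (1/2)T₃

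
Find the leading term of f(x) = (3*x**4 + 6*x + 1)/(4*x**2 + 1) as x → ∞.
3*x**2/4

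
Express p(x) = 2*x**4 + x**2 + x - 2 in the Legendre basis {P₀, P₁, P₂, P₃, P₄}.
(-19/15)P₀ + P₁ + (38/21)P₂ + (16/35)P₄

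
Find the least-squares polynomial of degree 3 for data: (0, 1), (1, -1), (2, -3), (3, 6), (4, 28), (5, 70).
151/126 + (-1639/756)x + (-433/252)x² + (53/54)x³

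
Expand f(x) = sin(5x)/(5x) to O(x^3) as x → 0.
1 - 25*x**2/6 + O(x**3)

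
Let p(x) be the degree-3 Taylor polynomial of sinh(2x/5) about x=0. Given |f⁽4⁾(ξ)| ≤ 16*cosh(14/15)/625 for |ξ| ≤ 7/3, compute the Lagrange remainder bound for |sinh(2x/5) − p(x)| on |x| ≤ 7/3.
4802*cosh(14/15)/151875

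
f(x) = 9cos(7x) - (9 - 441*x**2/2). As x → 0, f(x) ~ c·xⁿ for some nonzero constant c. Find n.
4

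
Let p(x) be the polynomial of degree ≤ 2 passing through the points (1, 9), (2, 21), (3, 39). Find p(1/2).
21/4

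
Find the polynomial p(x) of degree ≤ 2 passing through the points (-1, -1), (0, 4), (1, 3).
-3*x**2 + 2*x + 4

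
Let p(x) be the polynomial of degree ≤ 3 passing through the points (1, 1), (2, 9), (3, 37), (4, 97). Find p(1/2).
3/4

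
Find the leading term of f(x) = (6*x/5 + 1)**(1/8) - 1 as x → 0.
3*x/20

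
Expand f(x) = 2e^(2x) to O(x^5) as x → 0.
2 + 4*x + 4*x**2 + 8*x**3/3 + 4*x**4/3 + O(x**5)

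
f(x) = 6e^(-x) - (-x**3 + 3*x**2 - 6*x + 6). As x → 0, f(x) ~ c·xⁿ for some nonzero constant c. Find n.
4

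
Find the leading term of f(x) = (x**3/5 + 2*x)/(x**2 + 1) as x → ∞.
x/5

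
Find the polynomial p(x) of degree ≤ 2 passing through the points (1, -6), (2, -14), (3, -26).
-2*x**2 - 2*x - 2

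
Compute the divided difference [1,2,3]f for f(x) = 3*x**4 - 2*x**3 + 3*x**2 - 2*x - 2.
66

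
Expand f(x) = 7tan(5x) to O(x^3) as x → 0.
35*x + O(x**3)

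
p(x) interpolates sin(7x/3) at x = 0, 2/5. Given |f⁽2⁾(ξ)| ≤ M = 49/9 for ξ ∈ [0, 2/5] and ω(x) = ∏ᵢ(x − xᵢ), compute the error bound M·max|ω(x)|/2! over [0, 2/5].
49/450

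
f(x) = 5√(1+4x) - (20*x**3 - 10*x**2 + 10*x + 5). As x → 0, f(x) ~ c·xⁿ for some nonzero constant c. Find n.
4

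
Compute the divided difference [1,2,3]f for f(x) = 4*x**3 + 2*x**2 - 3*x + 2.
26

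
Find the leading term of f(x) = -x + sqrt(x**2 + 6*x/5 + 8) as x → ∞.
3/5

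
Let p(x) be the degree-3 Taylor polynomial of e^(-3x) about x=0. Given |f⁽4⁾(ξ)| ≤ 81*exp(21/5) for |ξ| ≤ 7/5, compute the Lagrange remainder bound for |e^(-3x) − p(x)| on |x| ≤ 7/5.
64827*exp(21/5)/5000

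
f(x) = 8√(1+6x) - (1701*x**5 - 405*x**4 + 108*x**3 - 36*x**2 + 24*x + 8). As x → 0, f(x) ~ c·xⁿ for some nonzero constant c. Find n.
6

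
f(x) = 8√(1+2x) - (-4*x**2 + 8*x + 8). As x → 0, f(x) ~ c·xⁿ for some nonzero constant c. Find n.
3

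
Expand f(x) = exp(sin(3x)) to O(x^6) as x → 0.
1 + 3*x + 9*x**2/2 - 81*x**4/8 - 81*x**5/5 + O(x**6)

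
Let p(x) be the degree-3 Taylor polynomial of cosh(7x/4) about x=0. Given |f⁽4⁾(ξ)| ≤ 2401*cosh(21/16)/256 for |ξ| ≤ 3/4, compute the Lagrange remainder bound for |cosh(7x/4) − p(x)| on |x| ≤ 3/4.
64827*cosh(21/16)/524288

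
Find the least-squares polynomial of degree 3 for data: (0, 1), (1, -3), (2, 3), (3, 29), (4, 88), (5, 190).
41/42 + (-1217/252)x + (-11/12)x² + (17/9)x³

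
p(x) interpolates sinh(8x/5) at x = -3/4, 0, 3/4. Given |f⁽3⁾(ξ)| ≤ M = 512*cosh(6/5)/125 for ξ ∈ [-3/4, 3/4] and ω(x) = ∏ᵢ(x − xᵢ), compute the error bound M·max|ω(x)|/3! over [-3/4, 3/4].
8*sqrt(3)*cosh(6/5)/125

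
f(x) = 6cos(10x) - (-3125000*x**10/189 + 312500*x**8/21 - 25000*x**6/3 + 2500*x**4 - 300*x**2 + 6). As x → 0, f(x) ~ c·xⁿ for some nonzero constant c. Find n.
12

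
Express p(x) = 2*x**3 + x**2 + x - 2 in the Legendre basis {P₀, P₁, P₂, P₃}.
(-5/3)P₀ + (11/5)P₁ + (2/3)P₂ + (4/5)P₃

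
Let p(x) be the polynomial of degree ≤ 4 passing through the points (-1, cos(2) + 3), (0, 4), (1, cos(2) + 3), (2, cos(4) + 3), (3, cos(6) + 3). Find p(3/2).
15*cos(4)/32 + 93*cos(2)/128 - 5*cos(6)/128 + 91/32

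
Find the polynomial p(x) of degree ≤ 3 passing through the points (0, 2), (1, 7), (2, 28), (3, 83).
3*x**3 - x**2 + 3*x + 2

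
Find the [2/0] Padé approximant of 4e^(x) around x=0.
2*x**2 + 4*x + 4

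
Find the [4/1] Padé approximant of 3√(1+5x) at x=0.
(1125*x**4/128 - 75*x**3/8 + 135*x**2/8 + 18*x + 3)/(7*x/2 + 1)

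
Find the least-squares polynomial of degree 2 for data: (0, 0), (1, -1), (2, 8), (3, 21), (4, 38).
-24/35 + (-57/35)x + (20/7)x²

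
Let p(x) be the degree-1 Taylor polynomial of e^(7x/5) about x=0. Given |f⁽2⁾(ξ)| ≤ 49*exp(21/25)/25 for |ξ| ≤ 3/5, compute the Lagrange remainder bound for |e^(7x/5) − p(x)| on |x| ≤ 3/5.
441*exp(21/25)/1250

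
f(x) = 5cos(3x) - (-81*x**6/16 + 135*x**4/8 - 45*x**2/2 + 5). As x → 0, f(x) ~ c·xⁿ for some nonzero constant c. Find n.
8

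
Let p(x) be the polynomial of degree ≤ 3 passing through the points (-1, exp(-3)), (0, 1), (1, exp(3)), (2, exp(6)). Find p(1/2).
((-exp(6) + 9 + 9*exp(3))*exp(3) - 1)*exp(-3)/16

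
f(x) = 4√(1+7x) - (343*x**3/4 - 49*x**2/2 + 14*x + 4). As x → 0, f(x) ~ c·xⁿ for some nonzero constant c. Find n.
4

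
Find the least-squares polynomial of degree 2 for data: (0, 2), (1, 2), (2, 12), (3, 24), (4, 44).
8/5 + (-7/5)x + (3)x²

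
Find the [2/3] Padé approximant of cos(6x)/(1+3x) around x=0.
(1 - 15*x**2)/(9*x**3 + 3*x**2 + 3*x + 1)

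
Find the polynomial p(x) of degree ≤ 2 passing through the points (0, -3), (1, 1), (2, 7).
x**2 + 3*x - 3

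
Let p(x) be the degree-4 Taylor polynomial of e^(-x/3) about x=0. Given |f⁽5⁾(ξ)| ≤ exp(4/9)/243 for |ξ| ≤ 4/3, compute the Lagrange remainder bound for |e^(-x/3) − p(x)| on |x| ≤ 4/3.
128*exp(4/9)/885735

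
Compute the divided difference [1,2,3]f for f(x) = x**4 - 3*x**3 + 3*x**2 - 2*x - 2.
10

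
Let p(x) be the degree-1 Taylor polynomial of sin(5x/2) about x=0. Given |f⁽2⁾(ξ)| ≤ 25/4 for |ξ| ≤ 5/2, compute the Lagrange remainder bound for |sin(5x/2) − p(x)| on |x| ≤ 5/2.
625/32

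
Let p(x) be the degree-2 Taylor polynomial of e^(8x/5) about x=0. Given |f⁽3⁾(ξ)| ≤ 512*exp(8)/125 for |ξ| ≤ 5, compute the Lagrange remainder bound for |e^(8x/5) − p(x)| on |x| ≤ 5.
256*exp(8)/3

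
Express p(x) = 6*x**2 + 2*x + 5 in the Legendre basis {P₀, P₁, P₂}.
(7)P₀ + (2)P₁ + (4)P₂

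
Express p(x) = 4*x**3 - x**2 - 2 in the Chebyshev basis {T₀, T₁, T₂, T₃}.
(-5/2)T₀ + (3)T₁ + (-1/2)T₂ + T₃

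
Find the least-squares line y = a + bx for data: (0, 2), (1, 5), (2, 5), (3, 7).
a = 5/2, b = 3/2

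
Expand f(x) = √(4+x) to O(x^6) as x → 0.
2 + x/4 - x**2/64 + x**3/512 - 5*x**4/16384 + 7*x**5/131072 + O(x**6)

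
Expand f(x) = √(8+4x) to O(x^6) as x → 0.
2*sqrt(2) + sqrt(2)*x/2 - sqrt(2)*x**2/16 + sqrt(2)*x**3/64 - 5*sqrt(2)*x**4/1024 + 7*sqrt(2)*x**5/4096 + O(x**6)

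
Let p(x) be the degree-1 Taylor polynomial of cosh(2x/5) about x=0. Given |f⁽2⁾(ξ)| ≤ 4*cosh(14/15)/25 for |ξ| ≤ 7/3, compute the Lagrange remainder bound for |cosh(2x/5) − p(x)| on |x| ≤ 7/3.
98*cosh(14/15)/225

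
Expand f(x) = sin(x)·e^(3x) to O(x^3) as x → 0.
x + 3*x**2 + O(x**3)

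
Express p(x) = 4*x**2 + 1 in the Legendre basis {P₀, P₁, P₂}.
(7/3)P₀ + (8/3)P₂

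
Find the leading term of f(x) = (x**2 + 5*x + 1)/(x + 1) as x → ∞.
x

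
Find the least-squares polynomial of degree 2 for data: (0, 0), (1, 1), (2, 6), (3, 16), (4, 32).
1/5 + (-21/10)x + (5/2)x²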